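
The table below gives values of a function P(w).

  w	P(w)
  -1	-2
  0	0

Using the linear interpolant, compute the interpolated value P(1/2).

1

Evaluate each Lagrange basis at w = 1/2:
L_0(1/2) = (1/2)/[(-1)] = -1/2
L_1(1/2) = (3/2)/[(1)] = 3/2
Sum: (-2)·(-1/2) + 0 = 1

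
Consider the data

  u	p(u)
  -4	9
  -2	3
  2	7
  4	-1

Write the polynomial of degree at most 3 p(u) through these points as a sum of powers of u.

p(u) = -(3/16)u^3 - (1/12)u^2 + (7/4)u + 16/3

Build the Lagrange basis polynomials:
L_0(u) = (u + 2)(u - 2)(u - 4) / [-96] = -(1/96)u^3 + (1/24)u^2 + (1/24)u - 1/6
L_1(u) = (u + 4)(u - 2)(u - 4) / [48] = (1/48)u^3 - (1/24)u^2 - (1/3)u + 2/3
L_2(u) = (u + 4)(u + 2)(u - 4) / [-48] = -(1/48)u^3 - (1/24)u^2 + (1/3)u + 2/3
L_3(u) = (u + 4)(u + 2)(u - 2) / [96] = (1/96)u^3 + (1/24)u^2 - (1/24)u - 1/6
p(u) = 9·L_0 + 3·L_1 + 7·L_2 + (-1)·L_3
  9·L_0(u) = -(3/32)u^3 + (3/8)u^2 + (3/8)u - 3/2
  3·L_1(u) = (1/16)u^3 - (1/8)u^2 - u + 2
  7·L_2(u) = -(7/48)u^3 - (7/24)u^2 + (7/3)u + 14/3
  (-1)·L_3(u) = -(1/96)u^3 - (1/24)u^2 + (1/24)u + 1/6
Adding term by term: -(3/16)u^3 - (1/12)u^2 + (7/4)u + 16/3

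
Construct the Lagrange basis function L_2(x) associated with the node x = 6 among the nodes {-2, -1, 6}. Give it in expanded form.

L_2(x) = (1/56)x^2 + (3/56)x + 1/28

L_2(x) = (x + 2)(x + 1) / [(8)·(7)]
       = (x^2 + 3x + 2) / (56)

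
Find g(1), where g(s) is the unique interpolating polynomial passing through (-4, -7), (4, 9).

3

Evaluate each Lagrange basis at s = 1:
L_0(1) = (-3)/[(-8)] = 3/8
L_1(1) = (5)/[(8)] = 5/8
Sum: (-7)·(3/8) + 9·(5/8) = 3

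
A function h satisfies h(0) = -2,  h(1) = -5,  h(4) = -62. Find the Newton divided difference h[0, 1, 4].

-4

h[0,1] = (-5 - (-2)) / (1 - 0) = -3
h[1,4] = (-62 - (-5)) / (4 - 1) = -19
h[0,1,4] = (-19 - (-3)) / (4 - 0) = -4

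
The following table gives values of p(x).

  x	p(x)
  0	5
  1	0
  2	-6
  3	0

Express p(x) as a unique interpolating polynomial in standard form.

Newton's divided differences:
p[0,1] = (0 - 5) / (1 - 0) = -5
p[1,2] = (-6 - 0) / (2 - 1) = -6
p[2,3] = (0 - (-6)) / (3 - 2) = 6
p[0,1,2] = (-6 - (-5)) / (2 - 0) = -1/2
p[1,2,3] = (6 - (-6)) / (3 - 1) = 6
p[0,1,2,3] = (6 - (-1/2)) / (3 - 0) = 13/6
p(x) = 5 + (-5)·x + (-1/2)·x(x - 1) + (13/6)·x(x - 1)(x - 2)
Expanding: p(x) = (13/6)x^3 - 7x^2 - (1/6)x + 5

p(x) = (13/6)x^3 - 7x^2 - (1/6)x + 5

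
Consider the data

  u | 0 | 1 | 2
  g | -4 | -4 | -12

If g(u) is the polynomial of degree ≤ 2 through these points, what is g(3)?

-28

Using Newton's divided-difference form:
g[0,1] = (-4 - (-4)) / (1 - 0) = 0
g[1,2] = (-12 - (-4)) / (2 - 1) = -8
g[0,1,2] = (-8 - 0) / (2 - 0) = -4
g(3) = -4 + 0·(3) + (-4)·(3)·(2) = -28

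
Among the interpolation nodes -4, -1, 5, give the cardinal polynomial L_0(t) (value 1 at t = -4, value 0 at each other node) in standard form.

L_0(t) = (t + 1)(t - 5) / [(-3)·(-9)]
       = (t^2 - 4t - 5) / (27)

L_0(t) = (1/27)t^2 - (4/27)t - 5/27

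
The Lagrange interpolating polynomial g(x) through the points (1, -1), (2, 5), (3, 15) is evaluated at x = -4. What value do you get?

29

Evaluate each Lagrange basis at x = -4:
L_0(-4) = (-6)·(-7)/[(-1)·(-2)] = 21
L_1(-4) = (-5)·(-7)/[(1)·(-1)] = -35
L_2(-4) = (-5)·(-6)/[(2)·(1)] = 15
Sum: (-1)·(21) + 5·(-35) + 15·(15) = 29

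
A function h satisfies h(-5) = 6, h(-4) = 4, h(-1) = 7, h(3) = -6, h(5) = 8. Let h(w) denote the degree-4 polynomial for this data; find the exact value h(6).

4967/144

Evaluate each Lagrange basis at w = 6:
L_0(6) = (10)·(7)·(3)·(1)/[(-1)·(-4)·(-8)·(-10)] = 21/32
L_1(6) = (11)·(7)·(3)·(1)/[(1)·(-3)·(-7)·(-9)] = -11/9
L_2(6) = (11)·(10)·(3)·(1)/[(4)·(3)·(-4)·(-6)] = 55/48
L_3(6) = (11)·(10)·(7)·(1)/[(8)·(7)·(4)·(-2)] = -55/32
L_4(6) = (11)·(10)·(7)·(3)/[(10)·(9)·(6)·(2)] = 77/36
Sum: 6·(21/32) + 4·(-11/9) + 7·(55/48) + (-6)·(-55/32) + 8·(77/36) = 4967/144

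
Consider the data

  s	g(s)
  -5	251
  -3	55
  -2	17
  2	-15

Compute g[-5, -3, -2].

g[-5,-3] = (55 - 251) / (-3 - (-5)) = -98
g[-3,-2] = (17 - 55) / (-2 - (-3)) = -38
g[-5,-3,-2] = (-38 - (-98)) / (-2 - (-5)) = 20

20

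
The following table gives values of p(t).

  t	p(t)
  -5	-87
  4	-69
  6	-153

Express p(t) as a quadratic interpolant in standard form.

p(t) = -4t^2 - 2t + 3

Newton's divided differences:
p[-5,4] = (-69 - (-87)) / (4 - (-5)) = 2
p[4,6] = (-153 - (-69)) / (6 - 4) = -42
p[-5,4,6] = (-42 - 2) / (6 - (-5)) = -4
p(t) = -87 + 2·(t + 5) + (-4)·(t + 5)(t - 4)
Expanding: p(t) = -4t^2 - 2t + 3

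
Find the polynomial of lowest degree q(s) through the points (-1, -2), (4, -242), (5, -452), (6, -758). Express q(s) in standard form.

L_0(s) = (s - 4)(s - 5)(s - 6) / [-210] = -(1/210)s^3 + (1/14)s^2 - (37/105)s + 4/7
L_1(s) = (s + 1)(s - 5)(s - 6) / [10] = (1/10)s^3 - s^2 + (19/10)s + 3
L_2(s) = (s + 1)(s - 4)(s - 6) / [-6] = -(1/6)s^3 + (3/2)s^2 - (7/3)s - 4
L_3(s) = (s + 1)(s - 4)(s - 5) / [14] = (1/14)s^3 - (4/7)s^2 + (11/14)s + 10/7
q(s) = (-2)·L_0 + (-242)·L_1 + (-452)·L_2 + (-758)·L_3
  (-2)·L_0(s) = (1/105)s^3 - (1/7)s^2 + (74/105)s - 8/7
  (-242)·L_1(s) = -(121/5)s^3 + 242s^2 - (2299/5)s - 726
  (-452)·L_2(s) = (226/3)s^3 - 678s^2 + (3164/3)s + 1808
  (-758)·L_3(s) = -(379/7)s^3 + (3032/7)s^2 - (4169/7)s - 7580/7
Adding term by term: -3s^3 - 3s^2 - 2

q(s) = -3s^3 - 3s^2 - 2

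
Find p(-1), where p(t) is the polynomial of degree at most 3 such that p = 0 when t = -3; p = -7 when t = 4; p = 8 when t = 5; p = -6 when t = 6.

-132

Using Newton's divided-difference form:
p[-3,4] = (-7 - 0) / (4 - (-3)) = -1
p[4,5] = (8 - (-7)) / (5 - 4) = 15
p[5,6] = (-6 - 8) / (6 - 5) = -14
p[-3,4,5] = (15 - (-1)) / (5 - (-3)) = 2
p[4,5,6] = (-14 - 15) / (6 - 4) = -29/2
p[-3,4,5,6] = (-29/2 - 2) / (6 - (-3)) = -11/6
p(-1) = 0 + (-1)·(2) + 2·(2)·(-5) + (-11/6)·(2)·(-5)·(-6) = -132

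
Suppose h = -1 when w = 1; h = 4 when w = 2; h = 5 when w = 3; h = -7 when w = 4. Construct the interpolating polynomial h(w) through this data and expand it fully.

h(w) = -(3/2)w^3 + 7w^2 - (11/2)w - 1

Newton's divided differences:
h[1,2] = (4 - (-1)) / (2 - 1) = 5
h[2,3] = (5 - 4) / (3 - 2) = 1
h[3,4] = (-7 - 5) / (4 - 3) = -12
h[1,2,3] = (1 - 5) / (3 - 1) = -2
h[2,3,4] = (-12 - 1) / (4 - 2) = -13/2
h[1,2,3,4] = (-13/2 - (-2)) / (4 - 1) = -3/2
h(w) = -1 + 5·(w - 1) + (-2)·(w - 1)(w - 2) + (-3/2)·(w - 1)(w - 2)(w - 3)
Expanding: h(w) = -(3/2)w^3 + 7w^2 - (11/2)w - 1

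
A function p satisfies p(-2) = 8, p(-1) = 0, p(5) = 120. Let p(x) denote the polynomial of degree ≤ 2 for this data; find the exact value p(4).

Using Newton's divided-difference form:
p[-2,-1] = (0 - 8) / (-1 - (-2)) = -8
p[-1,5] = (120 - 0) / (5 - (-1)) = 20
p[-2,-1,5] = (20 - (-8)) / (5 - (-2)) = 4
p(4) = 8 + (-8)·(6) + 4·(6)·(5) = 80

80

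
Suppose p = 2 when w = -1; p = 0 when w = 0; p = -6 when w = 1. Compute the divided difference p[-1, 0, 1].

-2

p[-1,0] = (0 - 2) / (0 - (-1)) = -2
p[0,1] = (-6 - 0) / (1 - 0) = -6
p[-1,0,1] = (-6 - (-2)) / (1 - (-1)) = -2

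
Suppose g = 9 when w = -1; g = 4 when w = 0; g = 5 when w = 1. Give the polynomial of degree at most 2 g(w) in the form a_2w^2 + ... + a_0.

g(w) = 3w^2 - 2w + 4

Newton's divided differences:
g[-1,0] = (4 - 9) / (0 - (-1)) = -5
g[0,1] = (5 - 4) / (1 - 0) = 1
g[-1,0,1] = (1 - (-5)) / (1 - (-1)) = 3
g(w) = 9 + (-5)·(w + 1) + 3·(w + 1)w
Expanding: g(w) = 3w^2 - 2w + 4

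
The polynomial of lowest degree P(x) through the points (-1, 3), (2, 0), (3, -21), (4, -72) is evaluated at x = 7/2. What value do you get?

-42

Using Newton's divided-difference form:
P[-1,2] = (0 - 3) / (2 - (-1)) = -1
P[2,3] = (-21 - 0) / (3 - 2) = -21
P[3,4] = (-72 - (-21)) / (4 - 3) = -51
P[-1,2,3] = (-21 - (-1)) / (3 - (-1)) = -5
P[2,3,4] = (-51 - (-21)) / (4 - 2) = -15
P[-1,2,3,4] = (-15 - (-5)) / (4 - (-1)) = -2
P(7/2) = 3 + (-1)·(9/2) + (-5)·(9/2)·(3/2) + (-2)·(9/2)·(3/2)·(1/2) = -42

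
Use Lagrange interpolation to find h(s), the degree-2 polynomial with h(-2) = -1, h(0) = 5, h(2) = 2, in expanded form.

h(s) = -(9/8)s^2 + (3/4)s + 5

L_0(s) = s(s - 2) / [8] = (1/8)s^2 - (1/4)s
L_1(s) = (s + 2)(s - 2) / [-4] = -(1/4)s^2 + 1
L_2(s) = (s + 2)s / [8] = (1/8)s^2 + (1/4)s
h(s) = (-1)·L_0 + 5·L_1 + 2·L_2
  (-1)·L_0(s) = -(1/8)s^2 + (1/4)s
  5·L_1(s) = -(5/4)s^2 + 5
  2·L_2(s) = (1/4)s^2 + (1/2)s
Adding term by term: -(9/8)s^2 + (3/4)s + 5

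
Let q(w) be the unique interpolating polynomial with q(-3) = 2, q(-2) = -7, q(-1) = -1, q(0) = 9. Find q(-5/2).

-81/16

Using Newton's divided-difference form:
q[-3,-2] = (-7 - 2) / (-2 - (-3)) = -9
q[-2,-1] = (-1 - (-7)) / (-1 - (-2)) = 6
q[-1,0] = (9 - (-1)) / (0 - (-1)) = 10
q[-3,-2,-1] = (6 - (-9)) / (-1 - (-3)) = 15/2
q[-2,-1,0] = (10 - 6) / (0 - (-2)) = 2
q[-3,-2,-1,0] = (2 - 15/2) / (0 - (-3)) = -11/6
q(-5/2) = 2 + (-9)·(1/2) + (15/2)·(1/2)·(-1/2) + (-11/6)·(1/2)·(-1/2)·(-3/2) = -81/16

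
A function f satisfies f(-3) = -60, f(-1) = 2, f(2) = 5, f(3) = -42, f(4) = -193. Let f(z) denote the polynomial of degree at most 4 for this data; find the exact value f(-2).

-7

Evaluate each Lagrange basis at z = -2:
L_0(-2) = (-1)·(-4)·(-5)·(-6)/[(-2)·(-5)·(-6)·(-7)] = 2/7
L_1(-2) = (1)·(-4)·(-5)·(-6)/[(2)·(-3)·(-4)·(-5)] = 1
L_2(-2) = (1)·(-1)·(-5)·(-6)/[(5)·(3)·(-1)·(-2)] = -1
L_3(-2) = (1)·(-1)·(-4)·(-6)/[(6)·(4)·(1)·(-1)] = 1
L_4(-2) = (1)·(-1)·(-4)·(-5)/[(7)·(5)·(2)·(1)] = -2/7
Sum: (-60)·(2/7) + 2·(1) + 5·(-1) + (-42)·(1) + (-193)·(-2/7) = -7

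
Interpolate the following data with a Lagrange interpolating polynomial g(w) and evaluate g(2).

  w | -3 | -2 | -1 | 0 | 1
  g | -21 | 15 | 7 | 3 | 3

-41

Evaluate each Lagrange basis at w = 2:
L_0(2) = (4)·(3)·(2)·(1)/[(-1)·(-2)·(-3)·(-4)] = 1
L_1(2) = (5)·(3)·(2)·(1)/[(1)·(-1)·(-2)·(-3)] = -5
L_2(2) = (5)·(4)·(2)·(1)/[(2)·(1)·(-1)·(-2)] = 10
L_3(2) = (5)·(4)·(3)·(1)/[(3)·(2)·(1)·(-1)] = -10
L_4(2) = (5)·(4)·(3)·(2)/[(4)·(3)·(2)·(1)] = 5
Sum: (-21)·(1) + 15·(-5) + 7·(10) + 3·(-10) + 3·(5) = -41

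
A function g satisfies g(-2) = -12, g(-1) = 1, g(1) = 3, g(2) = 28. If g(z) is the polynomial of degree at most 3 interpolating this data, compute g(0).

Using Newton's divided-difference form:
g[-2,-1] = (1 - (-12)) / (-1 - (-2)) = 13
g[-1,1] = (3 - 1) / (1 - (-1)) = 1
g[1,2] = (28 - 3) / (2 - 1) = 25
g[-2,-1,1] = (1 - 13) / (1 - (-2)) = -4
g[-1,1,2] = (25 - 1) / (2 - (-1)) = 8
g[-2,-1,1,2] = (8 - (-4)) / (2 - (-2)) = 3
g(0) = -12 + 13·(2) + (-4)·(2)·(1) + 3·(2)·(1)·(-1) = 0

0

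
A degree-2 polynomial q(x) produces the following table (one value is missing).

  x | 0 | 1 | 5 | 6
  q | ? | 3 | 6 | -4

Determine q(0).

-17/2

The 3 known values determine q uniquely (degree ≤ 2).
L_0(0) = (-5)·(-6)/[(-4)·(-5)] = 3/2
L_1(0) = (-1)·(-6)/[(4)·(-1)] = -3/2
L_2(0) = (-1)·(-5)/[(5)·(1)] = 1
Sum: 3·(3/2) + 6·(-3/2) + (-4)·(1) = -17/2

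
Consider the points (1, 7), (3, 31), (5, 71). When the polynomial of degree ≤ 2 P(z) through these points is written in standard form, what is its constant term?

L_0(z) = (z - 3)(z - 5) / [8] = (1/8)z^2 - z + 15/8
L_1(z) = (z - 1)(z - 5) / [-4] = -(1/4)z^2 + (3/2)z - 5/4
L_2(z) = (z - 1)(z - 3) / [8] = (1/8)z^2 - (1/2)z + 3/8
P(z) = 7·L_0 + 31·L_1 + 71·L_2
Only the constant term is needed; take it from each L_i and combine:
7·(15/8) + 31·(-5/4) + 71·(3/8) = 1

1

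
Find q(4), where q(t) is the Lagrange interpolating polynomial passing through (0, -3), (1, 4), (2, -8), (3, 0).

67

L_0(4) = (3)·(2)·(1)/[(-1)·(-2)·(-3)] = -1
L_1(4) = (4)·(2)·(1)/[(1)·(-1)·(-2)] = 4
L_2(4) = (4)·(3)·(1)/[(2)·(1)·(-1)] = -6
L_3(4) = (4)·(3)·(2)/[(3)·(2)·(1)] = 4
Sum: (-3)·(-1) + 4·(4) + (-8)·(-6) + 0 = 67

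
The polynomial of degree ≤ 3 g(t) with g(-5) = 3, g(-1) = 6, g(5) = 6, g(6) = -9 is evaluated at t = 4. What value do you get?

4569/308

L_0(4) = (5)·(-1)·(-2)/[(-4)·(-10)·(-11)] = -1/44
L_1(4) = (9)·(-1)·(-2)/[(4)·(-6)·(-7)] = 3/28
L_2(4) = (9)·(5)·(-2)/[(10)·(6)·(-1)] = 3/2
L_3(4) = (9)·(5)·(-1)/[(11)·(7)·(1)] = -45/77
Sum: 3·(-1/44) + 6·(3/28) + 6·(3/2) + (-9)·(-45/77) = 4569/308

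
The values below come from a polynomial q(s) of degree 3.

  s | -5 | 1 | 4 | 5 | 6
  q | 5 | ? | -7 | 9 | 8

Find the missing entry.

-1113/11

The 4 known values determine q uniquely (degree ≤ 3).
L_0(1) = (-3)·(-4)·(-5)/[(-9)·(-10)·(-11)] = 2/33
L_1(1) = (6)·(-4)·(-5)/[(9)·(-1)·(-2)] = 20/3
L_2(1) = (6)·(-3)·(-5)/[(10)·(1)·(-1)] = -9
L_3(1) = (6)·(-3)·(-4)/[(11)·(2)·(1)] = 36/11
Sum: 5·(2/33) + (-7)·(20/3) + 9·(-9) + 8·(36/11) = -1113/11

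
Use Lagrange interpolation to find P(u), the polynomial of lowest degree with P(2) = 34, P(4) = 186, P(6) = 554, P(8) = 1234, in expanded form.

P(u) = 2u^3 + 3u^2 + 2u + 2

Build the Lagrange basis polynomials:
L_0(u) = (u - 4)(u - 6)(u - 8) / [-48] = -(1/48)u^3 + (3/8)u^2 - (13/6)u + 4
L_1(u) = (u - 2)(u - 6)(u - 8) / [16] = (1/16)u^3 - u^2 + (19/4)u - 6
L_2(u) = (u - 2)(u - 4)(u - 8) / [-16] = -(1/16)u^3 + (7/8)u^2 - (7/2)u + 4
L_3(u) = (u - 2)(u - 4)(u - 6) / [48] = (1/48)u^3 - (1/4)u^2 + (11/12)u - 1
P(u) = 34·L_0 + 186·L_1 + 554·L_2 + 1234·L_3
  34·L_0(u) = -(17/24)u^3 + (51/4)u^2 - (221/3)u + 136
  186·L_1(u) = (93/8)u^3 - 186u^2 + (1767/2)u - 1116
  554·L_2(u) = -(277/8)u^3 + (1939/4)u^2 - 1939u + 2216
  1234·L_3(u) = (617/24)u^3 - (617/2)u^2 + (6787/6)u - 1234
Adding term by term: 2u^3 + 3u^2 + 2u + 2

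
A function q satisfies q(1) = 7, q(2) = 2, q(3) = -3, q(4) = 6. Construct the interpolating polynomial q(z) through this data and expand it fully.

q(z) = (7/3)z^3 - 14z^2 + (62/3)z - 2

Build the Lagrange basis polynomials:
L_0(z) = (z - 2)(z - 3)(z - 4) / [-6] = -(1/6)z^3 + (3/2)z^2 - (13/3)z + 4
L_1(z) = (z - 1)(z - 3)(z - 4) / [2] = (1/2)z^3 - 4z^2 + (19/2)z - 6
L_2(z) = (z - 1)(z - 2)(z - 4) / [-2] = -(1/2)z^3 + (7/2)z^2 - 7z + 4
L_3(z) = (z - 1)(z - 2)(z - 3) / [6] = (1/6)z^3 - z^2 + (11/6)z - 1
q(z) = 7·L_0 + 2·L_1 + (-3)·L_2 + 6·L_3
  7·L_0(z) = -(7/6)z^3 + (21/2)z^2 - (91/3)z + 28
  2·L_1(z) = z^3 - 8z^2 + 19z - 12
  (-3)·L_2(z) = (3/2)z^3 - (21/2)z^2 + 21z - 12
  6·L_3(z) = z^3 - 6z^2 + 11z - 6
Adding term by term: (7/3)z^3 - 14z^2 + (62/3)z - 2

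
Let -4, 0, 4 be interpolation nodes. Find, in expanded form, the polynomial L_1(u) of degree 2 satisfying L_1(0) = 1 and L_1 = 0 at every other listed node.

L_1(u) = (u + 4)(u - 4) / [(4)·(-4)]
       = (u^2 - 16) / (-16)

L_1(u) = -(1/16)u^2 + 1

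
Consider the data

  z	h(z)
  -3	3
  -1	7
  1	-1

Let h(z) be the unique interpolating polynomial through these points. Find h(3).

-21

Using Newton's divided-difference form:
h[-3,-1] = (7 - 3) / (-1 - (-3)) = 2
h[-1,1] = (-1 - 7) / (1 - (-1)) = -4
h[-3,-1,1] = (-4 - 2) / (1 - (-3)) = -3/2
h(3) = 3 + 2·(6) + (-3/2)·(6)·(4) = -21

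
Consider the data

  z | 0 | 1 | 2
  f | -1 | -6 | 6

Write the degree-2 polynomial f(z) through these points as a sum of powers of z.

Newton's divided differences:
f[0,1] = (-6 - (-1)) / (1 - 0) = -5
f[1,2] = (6 - (-6)) / (2 - 1) = 12
f[0,1,2] = (12 - (-5)) / (2 - 0) = 17/2
f(z) = -1 + (-5)·z + (17/2)·z(z - 1)
Expanding: f(z) = (17/2)z^2 - (27/2)z - 1

f(z) = (17/2)z^2 - (27/2)z - 1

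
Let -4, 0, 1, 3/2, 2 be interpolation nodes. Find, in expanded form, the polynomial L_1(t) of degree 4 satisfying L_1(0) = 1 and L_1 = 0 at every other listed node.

L_1(t) = (t + 4)(t - 1)(t - 3/2)(t - 2) / [(4)·(-1)·(-3/2)·(-2)]
       = (t^4 - (1/2)t^3 - (23/2)t^2 + 23t - 12) / (-12)

L_1(t) = -(1/12)t^4 + (1/24)t^3 + (23/24)t^2 - (23/12)t + 1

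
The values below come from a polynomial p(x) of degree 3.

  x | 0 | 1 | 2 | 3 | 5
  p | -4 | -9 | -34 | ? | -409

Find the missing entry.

-97

The 4 known values determine p uniquely (degree ≤ 3).
L_0(3) = (2)·(1)·(-2)/[(-1)·(-2)·(-5)] = 2/5
L_1(3) = (3)·(1)·(-2)/[(1)·(-1)·(-4)] = -3/2
L_2(3) = (3)·(2)·(-2)/[(2)·(1)·(-3)] = 2
L_3(3) = (3)·(2)·(1)/[(5)·(4)·(3)] = 1/10
Sum: (-4)·(2/5) + (-9)·(-3/2) + (-34)·(2) + (-409)·(1/10) = -97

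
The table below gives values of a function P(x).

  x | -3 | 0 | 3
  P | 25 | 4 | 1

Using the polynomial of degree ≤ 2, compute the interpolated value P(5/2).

1/4

Evaluate each Lagrange basis at x = 5/2:
L_0(5/2) = (5/2)·(-1/2)/[(-3)·(-6)] = -5/72
L_1(5/2) = (11/2)·(-1/2)/[(3)·(-3)] = 11/36
L_2(5/2) = (11/2)·(5/2)/[(6)·(3)] = 55/72
Sum: 25·(-5/72) + 4·(11/36) + 1·(55/72) = 1/4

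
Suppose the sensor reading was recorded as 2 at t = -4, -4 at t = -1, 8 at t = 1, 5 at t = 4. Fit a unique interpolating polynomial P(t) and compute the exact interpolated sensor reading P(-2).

Using Newton's divided-difference form:
P[-4,-1] = (-4 - 2) / (-1 - (-4)) = -2
P[-1,1] = (8 - (-4)) / (1 - (-1)) = 6
P[1,4] = (5 - 8) / (4 - 1) = -1
P[-4,-1,1] = (6 - (-2)) / (1 - (-4)) = 8/5
P[-1,1,4] = (-1 - 6) / (4 - (-1)) = -7/5
P[-4,-1,1,4] = (-7/5 - 8/5) / (4 - (-4)) = -3/8
P(-2) = 2 + (-2)·(2) + (8/5)·(2)·(-1) + (-3/8)·(2)·(-1)·(-3) = -149/20

-149/20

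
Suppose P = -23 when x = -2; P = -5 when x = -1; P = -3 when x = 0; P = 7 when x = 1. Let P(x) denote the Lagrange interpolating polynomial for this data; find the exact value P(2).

49

Evaluate each Lagrange basis at x = 2:
L_0(2) = (3)·(2)·(1)/[(-1)·(-2)·(-3)] = -1
L_1(2) = (4)·(2)·(1)/[(1)·(-1)·(-2)] = 4
L_2(2) = (4)·(3)·(1)/[(2)·(1)·(-1)] = -6
L_3(2) = (4)·(3)·(2)/[(3)·(2)·(1)] = 4
Sum: (-23)·(-1) + (-5)·(4) + (-3)·(-6) + 7·(4) = 49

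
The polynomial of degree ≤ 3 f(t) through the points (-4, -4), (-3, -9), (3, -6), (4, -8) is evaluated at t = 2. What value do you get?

-43/7

L_0(2) = (5)·(-1)·(-2)/[(-1)·(-7)·(-8)] = -5/28
L_1(2) = (6)·(-1)·(-2)/[(1)·(-6)·(-7)] = 2/7
L_2(2) = (6)·(5)·(-2)/[(7)·(6)·(-1)] = 10/7
L_3(2) = (6)·(5)·(-1)/[(8)·(7)·(1)] = -15/28
Sum: (-4)·(-5/28) + (-9)·(2/7) + (-6)·(10/7) + (-8)·(-15/28) = -43/7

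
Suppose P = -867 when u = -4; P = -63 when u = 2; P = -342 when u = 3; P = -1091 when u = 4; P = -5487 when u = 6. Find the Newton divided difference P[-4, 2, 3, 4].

-22

P[-4,2] = (-63 - (-867)) / (2 - (-4)) = 134
P[2,3] = (-342 - (-63)) / (3 - 2) = -279
P[3,4] = (-1091 - (-342)) / (4 - 3) = -749
P[-4,2,3] = (-279 - 134) / (3 - (-4)) = -59
P[2,3,4] = (-749 - (-279)) / (4 - 2) = -235
P[-4,2,3,4] = (-235 - (-59)) / (4 - (-4)) = -22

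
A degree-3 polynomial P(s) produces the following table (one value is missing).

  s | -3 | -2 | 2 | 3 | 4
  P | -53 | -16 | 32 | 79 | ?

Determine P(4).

The 4 known values determine P uniquely (degree ≤ 3).
L_0(4) = (6)·(2)·(1)/[(-1)·(-5)·(-6)] = -2/5
L_1(4) = (7)·(2)·(1)/[(1)·(-4)·(-5)] = 7/10
L_2(4) = (7)·(6)·(1)/[(5)·(4)·(-1)] = -21/10
L_3(4) = (7)·(6)·(2)/[(6)·(5)·(1)] = 14/5
Sum: (-53)·(-2/5) + (-16)·(7/10) + 32·(-21/10) + 79·(14/5) = 164

164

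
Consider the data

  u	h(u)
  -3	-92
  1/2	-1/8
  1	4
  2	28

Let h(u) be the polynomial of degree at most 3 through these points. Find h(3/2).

101/8

Evaluate each Lagrange basis at u = 3/2:
L_0(3/2) = (1)·(1/2)·(-1/2)/[(-7/2)·(-4)·(-5)] = 1/280
L_1(3/2) = (9/2)·(1/2)·(-1/2)/[(7/2)·(-1/2)·(-3/2)] = -3/7
L_2(3/2) = (9/2)·(1)·(-1/2)/[(4)·(1/2)·(-1)] = 9/8
L_3(3/2) = (9/2)·(1)·(1/2)/[(5)·(3/2)·(1)] = 3/10
Sum: (-92)·(1/280) + (-1/8)·(-3/7) + 4·(9/8) + 28·(3/10) = 101/8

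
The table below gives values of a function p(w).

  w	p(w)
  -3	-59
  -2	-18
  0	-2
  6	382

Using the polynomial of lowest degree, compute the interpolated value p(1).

-3

Using Newton's divided-difference form:
p[-3,-2] = (-18 - (-59)) / (-2 - (-3)) = 41
p[-2,0] = (-2 - (-18)) / (0 - (-2)) = 8
p[0,6] = (382 - (-2)) / (6 - 0) = 64
p[-3,-2,0] = (8 - 41) / (0 - (-3)) = -11
p[-2,0,6] = (64 - 8) / (6 - (-2)) = 7
p[-3,-2,0,6] = (7 - (-11)) / (6 - (-3)) = 2
p(1) = -59 + 41·(4) + (-11)·(4)·(3) + 2·(4)·(3)·(1) = -3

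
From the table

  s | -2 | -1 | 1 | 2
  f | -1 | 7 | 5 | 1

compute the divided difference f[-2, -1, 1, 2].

f[-2,-1] = (7 - (-1)) / (-1 - (-2)) = 8
f[-1,1] = (5 - 7) / (1 - (-1)) = -1
f[1,2] = (1 - 5) / (2 - 1) = -4
f[-2,-1,1] = (-1 - 8) / (1 - (-2)) = -3
f[-1,1,2] = (-4 - (-1)) / (2 - (-1)) = -1
f[-2,-1,1,2] = (-1 - (-3)) / (2 - (-2)) = 1/2

1/2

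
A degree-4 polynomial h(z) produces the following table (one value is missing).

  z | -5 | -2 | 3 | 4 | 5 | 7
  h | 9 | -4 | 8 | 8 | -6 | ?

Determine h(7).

The 5 known values determine h uniquely (degree ≤ 4).
Evaluate each Lagrange basis at z = 7:
L_0(7) = (9)·(4)·(3)·(2)/[(-3)·(-8)·(-9)·(-10)] = 1/10
L_1(7) = (12)·(4)·(3)·(2)/[(3)·(-5)·(-6)·(-7)] = -16/35
L_2(7) = (12)·(9)·(3)·(2)/[(8)·(5)·(-1)·(-2)] = 81/10
L_3(7) = (12)·(9)·(4)·(2)/[(9)·(6)·(1)·(-1)] = -16
L_4(7) = (12)·(9)·(4)·(3)/[(10)·(7)·(2)·(1)] = 324/35
Sum: 9·(1/10) + (-4)·(-16/35) + 8·(81/10) + 8·(-16) + (-6)·(324/35) = -8121/70

-8121/70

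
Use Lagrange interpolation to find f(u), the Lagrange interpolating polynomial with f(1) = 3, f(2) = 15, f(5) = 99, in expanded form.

f(u) = 4u^2 - 1

Build the Lagrange basis polynomials:
L_0(u) = (u - 2)(u - 5) / [4] = (1/4)u^2 - (7/4)u + 5/2
L_1(u) = (u - 1)(u - 5) / [-3] = -(1/3)u^2 + 2u - 5/3
L_2(u) = (u - 1)(u - 2) / [12] = (1/12)u^2 - (1/4)u + 1/6
f(u) = 3·L_0 + 15·L_1 + 99·L_2
  3·L_0(u) = (3/4)u^2 - (21/4)u + 15/2
  15·L_1(u) = -5u^2 + 30u - 25
  99·L_2(u) = (33/4)u^2 - (99/4)u + 33/2
Adding term by term: 4u^2 - 1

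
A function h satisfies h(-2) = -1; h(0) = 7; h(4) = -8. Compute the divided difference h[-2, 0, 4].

h[-2,0] = (7 - (-1)) / (0 - (-2)) = 4
h[0,4] = (-8 - 7) / (4 - 0) = -15/4
h[-2,0,4] = (-15/4 - 4) / (4 - (-2)) = -31/24

-31/24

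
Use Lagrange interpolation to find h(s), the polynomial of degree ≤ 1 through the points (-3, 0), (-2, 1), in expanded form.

L_0(s) = (s + 2) / [-1] = -s - 2
L_1(s) = (s + 3) / [1] = s + 3
h(s) = 0·L_0 + 1·L_1
  0·L_0(s) = 0
  1·L_1(s) = s + 3
Adding term by term: s + 3

h(s) = s + 3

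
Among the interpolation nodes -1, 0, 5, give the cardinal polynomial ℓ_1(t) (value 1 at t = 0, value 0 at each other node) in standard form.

ℓ_1(t) = -(1/5)t^2 + (4/5)t + 1

ℓ_1(t) = (t + 1)(t - 5) / [(1)·(-5)]
       = (t^2 - 4t - 5) / (-5)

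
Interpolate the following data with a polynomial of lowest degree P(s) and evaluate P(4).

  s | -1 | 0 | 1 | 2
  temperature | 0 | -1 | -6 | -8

25

Evaluate each Lagrange basis at s = 4:
L_0(4) = (4)·(3)·(2)/[(-1)·(-2)·(-3)] = -4
L_1(4) = (5)·(3)·(2)/[(1)·(-1)·(-2)] = 15
L_2(4) = (5)·(4)·(2)/[(2)·(1)·(-1)] = -20
L_3(4) = (5)·(4)·(3)/[(3)·(2)·(1)] = 10
Sum: 0 + (-1)·(15) + (-6)·(-20) + (-8)·(10) = 25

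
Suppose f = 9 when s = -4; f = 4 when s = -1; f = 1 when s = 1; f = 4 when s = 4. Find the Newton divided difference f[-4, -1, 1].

f[-4,-1] = (4 - 9) / (-1 - (-4)) = -5/3
f[-1,1] = (1 - 4) / (1 - (-1)) = -3/2
f[-4,-1,1] = (-3/2 - (-5/3)) / (1 - (-4)) = 1/30

1/30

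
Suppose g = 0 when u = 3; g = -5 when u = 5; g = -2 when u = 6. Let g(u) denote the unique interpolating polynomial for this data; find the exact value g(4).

Evaluate each Lagrange basis at u = 4:
L_0(4) = (-1)·(-2)/[(-2)·(-3)] = 1/3
L_1(4) = (1)·(-2)/[(2)·(-1)] = 1
L_2(4) = (1)·(-1)/[(3)·(1)] = -1/3
Sum: 0 + (-5)·(1) + (-2)·(-1/3) = -13/3

-13/3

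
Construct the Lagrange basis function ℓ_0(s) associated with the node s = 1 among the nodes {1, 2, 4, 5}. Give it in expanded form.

ℓ_0(s) = -(1/12)s^3 + (11/12)s^2 - (19/6)s + 10/3

ℓ_0(s) = (s - 2)(s - 4)(s - 5) / [(-1)·(-3)·(-4)]
       = (s^3 - 11s^2 + 38s - 40) / (-12)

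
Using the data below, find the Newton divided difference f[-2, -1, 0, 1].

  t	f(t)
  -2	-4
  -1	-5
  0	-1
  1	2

-1

f[-2,-1] = (-5 - (-4)) / (-1 - (-2)) = -1
f[-1,0] = (-1 - (-5)) / (0 - (-1)) = 4
f[0,1] = (2 - (-1)) / (1 - 0) = 3
f[-2,-1,0] = (4 - (-1)) / (0 - (-2)) = 5/2
f[-1,0,1] = (3 - 4) / (1 - (-1)) = -1/2
f[-2,-1,0,1] = (-1/2 - 5/2) / (1 - (-2)) = -1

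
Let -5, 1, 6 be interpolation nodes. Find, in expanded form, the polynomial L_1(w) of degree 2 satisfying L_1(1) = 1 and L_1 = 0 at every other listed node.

L_1(w) = -(1/30)w^2 + (1/30)w + 1

L_1(w) = (w + 5)(w - 6) / [(6)·(-5)]
       = (w^2 - w - 30) / (-30)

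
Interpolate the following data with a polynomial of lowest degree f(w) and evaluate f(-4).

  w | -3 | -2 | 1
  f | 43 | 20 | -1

74

Using Newton's divided-difference form:
f[-3,-2] = (20 - 43) / (-2 - (-3)) = -23
f[-2,1] = (-1 - 20) / (1 - (-2)) = -7
f[-3,-2,1] = (-7 - (-23)) / (1 - (-3)) = 4
f(-4) = 43 + (-23)·(-1) + 4·(-1)·(-2) = 74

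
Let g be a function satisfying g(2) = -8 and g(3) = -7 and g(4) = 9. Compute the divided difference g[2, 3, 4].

15/2

g[2,3] = (-7 - (-8)) / (3 - 2) = 1
g[3,4] = (9 - (-7)) / (4 - 3) = 16
g[2,3,4] = (16 - 1) / (4 - 2) = 15/2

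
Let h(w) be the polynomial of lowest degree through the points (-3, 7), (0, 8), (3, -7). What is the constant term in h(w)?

Build the Lagrange basis polynomials:
L_0(w) = w(w - 3) / [18] = (1/18)w^2 - (1/6)w
L_1(w) = (w + 3)(w - 3) / [-9] = -(1/9)w^2 + 1
L_2(w) = (w + 3)w / [18] = (1/18)w^2 + (1/6)w
h(w) = 7·L_0 + 8·L_1 + (-7)·L_2
Only the constant term is needed; take it from each L_i and combine:
7·(0) + 8·(1) + (-7)·(0) = 8

8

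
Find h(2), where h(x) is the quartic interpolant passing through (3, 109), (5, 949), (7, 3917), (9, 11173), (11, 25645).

Evaluate each Lagrange basis at x = 2:
L_0(2) = (-3)·(-5)·(-7)·(-9)/[(-2)·(-4)·(-6)·(-8)] = 315/128
L_1(2) = (-1)·(-5)·(-7)·(-9)/[(2)·(-2)·(-4)·(-6)] = -105/32
L_2(2) = (-1)·(-3)·(-7)·(-9)/[(4)·(2)·(-2)·(-4)] = 189/64
L_3(2) = (-1)·(-3)·(-5)·(-9)/[(6)·(4)·(2)·(-2)] = -45/32
L_4(2) = (-1)·(-3)·(-5)·(-7)/[(8)·(6)·(4)·(2)] = 35/128
Sum: 109·(315/128) + 949·(-105/32) + 3917·(189/64) + 11173·(-45/32) + 25645·(35/128) = 22

22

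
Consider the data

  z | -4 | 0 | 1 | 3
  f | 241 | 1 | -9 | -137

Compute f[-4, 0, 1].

f[-4,0] = (1 - 241) / (0 - (-4)) = -60
f[0,1] = (-9 - 1) / (1 - 0) = -10
f[-4,0,1] = (-10 - (-60)) / (1 - (-4)) = 10

10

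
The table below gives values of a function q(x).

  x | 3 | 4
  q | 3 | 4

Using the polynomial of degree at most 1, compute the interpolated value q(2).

2

Evaluate each Lagrange basis at x = 2:
L_0(2) = (-2)/[(-1)] = 2
L_1(2) = (-1)/[(1)] = -1
Sum: 3·(2) + 4·(-1) = 2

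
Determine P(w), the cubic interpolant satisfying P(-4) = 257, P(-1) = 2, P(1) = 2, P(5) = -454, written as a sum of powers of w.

P(w) = -4w^3 + w^2 + 4w + 1

Build the Lagrange basis polynomials:
L_0(w) = (w + 1)(w - 1)(w - 5) / [-135] = -(1/135)w^3 + (1/27)w^2 + (1/135)w - 1/27
L_1(w) = (w + 4)(w - 1)(w - 5) / [36] = (1/36)w^3 - (1/18)w^2 - (19/36)w + 5/9
L_2(w) = (w + 4)(w + 1)(w - 5) / [-40] = -(1/40)w^3 + (21/40)w + 1/2
L_3(w) = (w + 4)(w + 1)(w - 1) / [216] = (1/216)w^3 + (1/54)w^2 - (1/216)w - 1/54
P(w) = 257·L_0 + 2·L_1 + 2·L_2 + (-454)·L_3
  257·L_0(w) = -(257/135)w^3 + (257/27)w^2 + (257/135)w - 257/27
  2·L_1(w) = (1/18)w^3 - (1/9)w^2 - (19/18)w + 10/9
  2·L_2(w) = -(1/20)w^3 + (21/20)w + 1
  (-454)·L_3(w) = -(227/108)w^3 - (227/27)w^2 + (227/108)w + 227/27
Adding term by term: -4w^3 + w^2 + 4w + 1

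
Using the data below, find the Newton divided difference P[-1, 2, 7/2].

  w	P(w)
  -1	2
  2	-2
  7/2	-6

P[-1,2] = (-2 - 2) / (2 - (-1)) = -4/3
P[2,7/2] = (-6 - (-2)) / (7/2 - 2) = -8/3
P[-1,2,7/2] = (-8/3 - (-4/3)) / (7/2 - (-1)) = -8/27

-8/27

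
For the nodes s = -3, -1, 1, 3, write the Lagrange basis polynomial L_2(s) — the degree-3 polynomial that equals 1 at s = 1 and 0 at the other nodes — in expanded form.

L_2(s) = -(1/16)s^3 - (1/16)s^2 + (9/16)s + 9/16

L_2(s) = (s + 3)(s + 1)(s - 3) / [(4)·(2)·(-2)]
       = (s^3 + s^2 - 9s - 9) / (-16)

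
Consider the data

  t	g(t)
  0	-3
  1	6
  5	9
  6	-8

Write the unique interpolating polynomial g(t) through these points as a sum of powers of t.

Build the Lagrange basis polynomials:
L_0(t) = (t - 1)(t - 5)(t - 6) / [-30] = -(1/30)t^3 + (2/5)t^2 - (41/30)t + 1
L_1(t) = t(t - 5)(t - 6) / [20] = (1/20)t^3 - (11/20)t^2 + (3/2)t
L_2(t) = t(t - 1)(t - 6) / [-20] = -(1/20)t^3 + (7/20)t^2 - (3/10)t
L_3(t) = t(t - 1)(t - 5) / [30] = (1/30)t^3 - (1/5)t^2 + (1/6)t
g(t) = (-3)·L_0 + 6·L_1 + 9·L_2 + (-8)·L_3
  (-3)·L_0(t) = (1/10)t^3 - (6/5)t^2 + (41/10)t - 3
  6·L_1(t) = (3/10)t^3 - (33/10)t^2 + 9t
  9·L_2(t) = -(9/20)t^3 + (63/20)t^2 - (27/10)t
  (-8)·L_3(t) = -(4/15)t^3 + (8/5)t^2 - (4/3)t
Adding term by term: -(19/60)t^3 + (1/4)t^2 + (136/15)t - 3

g(t) = -(19/60)t^3 + (1/4)t^2 + (136/15)t - 3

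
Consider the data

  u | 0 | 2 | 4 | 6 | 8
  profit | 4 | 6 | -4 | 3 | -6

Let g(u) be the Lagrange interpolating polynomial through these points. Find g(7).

319/64

Evaluate each Lagrange basis at u = 7:
L_0(7) = (5)·(3)·(1)·(-1)/[(-2)·(-4)·(-6)·(-8)] = -5/128
L_1(7) = (7)·(3)·(1)·(-1)/[(2)·(-2)·(-4)·(-6)] = 7/32
L_2(7) = (7)·(5)·(1)·(-1)/[(4)·(2)·(-2)·(-4)] = -35/64
L_3(7) = (7)·(5)·(3)·(-1)/[(6)·(4)·(2)·(-2)] = 35/32
L_4(7) = (7)·(5)·(3)·(1)/[(8)·(6)·(4)·(2)] = 35/128
Sum: 4·(-5/128) + 6·(7/32) + (-4)·(-35/64) + 3·(35/32) + (-6)·(35/128) = 319/64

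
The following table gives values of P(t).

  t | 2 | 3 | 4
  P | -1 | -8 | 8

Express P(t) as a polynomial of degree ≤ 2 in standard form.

P(t) = (23/2)t^2 - (129/2)t + 82

Build the Lagrange basis polynomials:
L_0(t) = (t - 3)(t - 4) / [2] = (1/2)t^2 - (7/2)t + 6
L_1(t) = (t - 2)(t - 4) / [-1] = -t^2 + 6t - 8
L_2(t) = (t - 2)(t - 3) / [2] = (1/2)t^2 - (5/2)t + 3
P(t) = (-1)·L_0 + (-8)·L_1 + 8·L_2
  (-1)·L_0(t) = -(1/2)t^2 + (7/2)t - 6
  (-8)·L_1(t) = 8t^2 - 48t + 64
  8·L_2(t) = 4t^2 - 20t + 24
Adding term by term: (23/2)t^2 - (129/2)t + 82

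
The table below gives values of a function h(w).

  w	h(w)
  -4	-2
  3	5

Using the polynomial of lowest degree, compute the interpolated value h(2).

4

L_0(2) = (-1)/[(-7)] = 1/7
L_1(2) = (6)/[(7)] = 6/7
Sum: (-2)·(1/7) + 5·(6/7) = 4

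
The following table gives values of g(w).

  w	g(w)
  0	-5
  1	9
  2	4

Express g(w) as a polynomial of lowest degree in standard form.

Newton's divided differences:
g[0,1] = (9 - (-5)) / (1 - 0) = 14
g[1,2] = (4 - 9) / (2 - 1) = -5
g[0,1,2] = (-5 - 14) / (2 - 0) = -19/2
g(w) = -5 + 14·w + (-19/2)·w(w - 1)
Expanding: g(w) = -(19/2)w^2 + (47/2)w - 5

g(w) = -(19/2)w^2 + (47/2)w - 5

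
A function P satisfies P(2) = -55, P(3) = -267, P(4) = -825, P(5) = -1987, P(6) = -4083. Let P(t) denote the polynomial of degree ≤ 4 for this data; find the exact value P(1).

L_0(1) = (-2)·(-3)·(-4)·(-5)/[(-1)·(-2)·(-3)·(-4)] = 5
L_1(1) = (-1)·(-3)·(-4)·(-5)/[(1)·(-1)·(-2)·(-3)] = -10
L_2(1) = (-1)·(-2)·(-4)·(-5)/[(2)·(1)·(-1)·(-2)] = 10
L_3(1) = (-1)·(-2)·(-3)·(-5)/[(3)·(2)·(1)·(-1)] = -5
L_4(1) = (-1)·(-2)·(-3)·(-4)/[(4)·(3)·(2)·(1)] = 1
Sum: (-55)·(5) + (-267)·(-10) + (-825)·(10) + (-1987)·(-5) + (-4083)·(1) = -3

-3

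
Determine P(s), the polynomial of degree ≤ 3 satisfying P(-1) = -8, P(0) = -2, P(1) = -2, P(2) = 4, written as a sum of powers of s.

L_0(s) = s(s - 1)(s - 2) / [-6] = -(1/6)s^3 + (1/2)s^2 - (1/3)s
L_1(s) = (s + 1)(s - 1)(s - 2) / [2] = (1/2)s^3 - s^2 - (1/2)s + 1
L_2(s) = (s + 1)s(s - 2) / [-2] = -(1/2)s^3 + (1/2)s^2 + s
L_3(s) = (s + 1)s(s - 1) / [6] = (1/6)s^3 - (1/6)s
P(s) = (-8)·L_0 + (-2)·L_1 + (-2)·L_2 + 4·L_3
  (-8)·L_0(s) = (4/3)s^3 - 4s^2 + (8/3)s
  (-2)·L_1(s) = -s^3 + 2s^2 + s - 2
  (-2)·L_2(s) = s^3 - s^2 - 2s
  4·L_3(s) = (2/3)s^3 - (2/3)s
Adding term by term: 2s^3 - 3s^2 + s - 2

P(s) = 2s^3 - 3s^2 + s - 2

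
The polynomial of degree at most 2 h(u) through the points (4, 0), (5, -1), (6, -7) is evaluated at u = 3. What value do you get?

Evaluate each Lagrange basis at u = 3:
L_0(3) = (-2)·(-3)/[(-1)·(-2)] = 3
L_1(3) = (-1)·(-3)/[(1)·(-1)] = -3
L_2(3) = (-1)·(-2)/[(2)·(1)] = 1
Sum: 0 + (-1)·(-3) + (-7)·(1) = -4

-4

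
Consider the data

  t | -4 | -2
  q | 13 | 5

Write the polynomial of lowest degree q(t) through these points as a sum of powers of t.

L_0(t) = (t + 2) / [-2] = -(1/2)t - 1
L_1(t) = (t + 4) / [2] = (1/2)t + 2
q(t) = 13·L_0 + 5·L_1
  13·L_0(t) = -(13/2)t - 13
  5·L_1(t) = (5/2)t + 10
Adding term by term: -4t - 3

q(t) = -4t - 3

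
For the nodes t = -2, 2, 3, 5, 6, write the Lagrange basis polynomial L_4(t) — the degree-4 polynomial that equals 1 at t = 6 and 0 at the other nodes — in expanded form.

L_4(t) = (t + 2)(t - 2)(t - 3)(t - 5) / [(8)·(4)·(3)·(1)]
       = (t^4 - 8t^3 + 11t^2 + 32t - 60) / (96)

L_4(t) = (1/96)t^4 - (1/12)t^3 + (11/96)t^2 + (1/3)t - 5/8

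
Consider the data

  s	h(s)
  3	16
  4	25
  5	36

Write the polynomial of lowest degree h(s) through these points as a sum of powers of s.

h(s) = s^2 + 2s + 1

Newton's divided differences:
h[3,4] = (25 - 16) / (4 - 3) = 9
h[4,5] = (36 - 25) / (5 - 4) = 11
h[3,4,5] = (11 - 9) / (5 - 3) = 1
h(s) = 16 + 9·(s - 3) + 1·(s - 3)(s - 4)
Expanding: h(s) = s^2 + 2s + 1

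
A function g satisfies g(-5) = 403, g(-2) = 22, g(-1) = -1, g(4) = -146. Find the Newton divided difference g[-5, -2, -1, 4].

g[-5,-2] = (22 - 403) / (-2 - (-5)) = -127
g[-2,-1] = (-1 - 22) / (-1 - (-2)) = -23
g[-1,4] = (-146 - (-1)) / (4 - (-1)) = -29
g[-5,-2,-1] = (-23 - (-127)) / (-1 - (-5)) = 26
g[-2,-1,4] = (-29 - (-23)) / (4 - (-2)) = -1
g[-5,-2,-1,4] = (-1 - 26) / (4 - (-5)) = -3

-3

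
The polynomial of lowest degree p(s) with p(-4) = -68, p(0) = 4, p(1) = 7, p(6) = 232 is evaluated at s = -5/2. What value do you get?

Using Newton's divided-difference form:
p[-4,0] = (4 - (-68)) / (0 - (-4)) = 18
p[0,1] = (7 - 4) / (1 - 0) = 3
p[1,6] = (232 - 7) / (6 - 1) = 45
p[-4,0,1] = (3 - 18) / (1 - (-4)) = -3
p[0,1,6] = (45 - 3) / (6 - 0) = 7
p[-4,0,1,6] = (7 - (-3)) / (6 - (-4)) = 1
p(-5/2) = -68 + 18·(3/2) + (-3)·(3/2)·(-5/2) + 1·(3/2)·(-5/2)·(-7/2) = -133/8

-133/8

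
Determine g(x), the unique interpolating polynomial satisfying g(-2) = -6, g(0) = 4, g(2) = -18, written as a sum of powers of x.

g(x) = -4x^2 - 3x + 4

L_0(x) = x(x - 2) / [8] = (1/8)x^2 - (1/4)x
L_1(x) = (x + 2)(x - 2) / [-4] = -(1/4)x^2 + 1
L_2(x) = (x + 2)x / [8] = (1/8)x^2 + (1/4)x
g(x) = (-6)·L_0 + 4·L_1 + (-18)·L_2
  (-6)·L_0(x) = -(3/4)x^2 + (3/2)x
  4·L_1(x) = -x^2 + 4
  (-18)·L_2(x) = -(9/4)x^2 - (9/2)x
Adding term by term: -4x^2 - 3x + 4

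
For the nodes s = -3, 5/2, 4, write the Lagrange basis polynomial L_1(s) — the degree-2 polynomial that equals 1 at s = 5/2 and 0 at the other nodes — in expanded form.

L_1(s) = (s + 3)(s - 4) / [(11/2)·(-3/2)]
       = (s^2 - s - 12) / (-33/4)

L_1(s) = -(4/33)s^2 + (4/33)s + 16/11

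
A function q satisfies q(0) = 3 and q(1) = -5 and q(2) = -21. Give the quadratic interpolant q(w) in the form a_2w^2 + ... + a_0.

q(w) = -4w^2 - 4w + 3

Build the Lagrange basis polynomials:
L_0(w) = (w - 1)(w - 2) / [2] = (1/2)w^2 - (3/2)w + 1
L_1(w) = w(w - 2) / [-1] = -w^2 + 2w
L_2(w) = w(w - 1) / [2] = (1/2)w^2 - (1/2)w
q(w) = 3·L_0 + (-5)·L_1 + (-21)·L_2
  3·L_0(w) = (3/2)w^2 - (9/2)w + 3
  (-5)·L_1(w) = 5w^2 - 10w
  (-21)·L_2(w) = -(21/2)w^2 + (21/2)w
Adding term by term: -4w^2 - 4w + 3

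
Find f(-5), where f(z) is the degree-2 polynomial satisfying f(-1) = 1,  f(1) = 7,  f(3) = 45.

Evaluate each Lagrange basis at z = -5:
L_0(-5) = (-6)·(-8)/[(-2)·(-4)] = 6
L_1(-5) = (-4)·(-8)/[(2)·(-2)] = -8
L_2(-5) = (-4)·(-6)/[(4)·(2)] = 3
Sum: 1·(6) + 7·(-8) + 45·(3) = 85

85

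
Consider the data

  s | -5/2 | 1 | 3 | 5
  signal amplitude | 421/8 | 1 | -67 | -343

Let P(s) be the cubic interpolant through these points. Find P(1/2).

L_0(1/2) = (-1/2)·(-5/2)·(-9/2)/[(-7/2)·(-11/2)·(-15/2)] = 3/77
L_1(1/2) = (3)·(-5/2)·(-9/2)/[(7/2)·(-2)·(-4)] = 135/112
L_2(1/2) = (3)·(-1/2)·(-9/2)/[(11/2)·(2)·(-2)] = -27/88
L_3(1/2) = (3)·(-1/2)·(-5/2)/[(15/2)·(4)·(2)] = 1/16
Sum: 421/8·(3/77) + 1·(135/112) + (-67)·(-27/88) + (-343)·(1/16) = 19/8

19/8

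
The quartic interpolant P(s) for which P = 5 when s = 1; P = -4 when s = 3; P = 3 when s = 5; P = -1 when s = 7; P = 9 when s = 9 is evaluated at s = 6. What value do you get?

65/32

Evaluate each Lagrange basis at s = 6:
L_0(6) = (3)·(1)·(-1)·(-3)/[(-2)·(-4)·(-6)·(-8)] = 3/128
L_1(6) = (5)·(1)·(-1)·(-3)/[(2)·(-2)·(-4)·(-6)] = -5/32
L_2(6) = (5)·(3)·(-1)·(-3)/[(4)·(2)·(-2)·(-4)] = 45/64
L_3(6) = (5)·(3)·(1)·(-3)/[(6)·(4)·(2)·(-2)] = 15/32
L_4(6) = (5)·(3)·(1)·(-1)/[(8)·(6)·(4)·(2)] = -5/128
Sum: 5·(3/128) + (-4)·(-5/32) + 3·(45/64) + (-1)·(15/32) + 9·(-5/128) = 65/32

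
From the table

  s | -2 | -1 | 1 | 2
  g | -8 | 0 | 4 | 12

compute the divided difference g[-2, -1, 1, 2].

g[-2,-1] = (0 - (-8)) / (-1 - (-2)) = 8
g[-1,1] = (4 - 0) / (1 - (-1)) = 2
g[1,2] = (12 - 4) / (2 - 1) = 8
g[-2,-1,1] = (2 - 8) / (1 - (-2)) = -2
g[-1,1,2] = (8 - 2) / (2 - (-1)) = 2
g[-2,-1,1,2] = (2 - (-2)) / (2 - (-2)) = 1

1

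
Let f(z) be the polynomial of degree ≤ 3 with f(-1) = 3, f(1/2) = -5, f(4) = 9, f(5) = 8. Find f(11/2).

173/36

Using Newton's divided-difference form:
f[-1,1/2] = (-5 - 3) / (1/2 - (-1)) = -16/3
f[1/2,4] = (9 - (-5)) / (4 - 1/2) = 4
f[4,5] = (8 - 9) / (5 - 4) = -1
f[-1,1/2,4] = (4 - (-16/3)) / (4 - (-1)) = 28/15
f[1/2,4,5] = (-1 - 4) / (5 - 1/2) = -10/9
f[-1,1/2,4,5] = (-10/9 - 28/15) / (5 - (-1)) = -67/135
f(11/2) = 3 + (-16/3)·(13/2) + (28/15)·(13/2)·(5) + (-67/135)·(13/2)·(5)·(3/2) = 173/36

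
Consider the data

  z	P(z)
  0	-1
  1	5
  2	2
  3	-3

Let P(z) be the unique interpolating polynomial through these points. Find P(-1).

Using Newton's divided-difference form:
P[0,1] = (5 - (-1)) / (1 - 0) = 6
P[1,2] = (2 - 5) / (2 - 1) = -3
P[2,3] = (-3 - 2) / (3 - 2) = -5
P[0,1,2] = (-3 - 6) / (2 - 0) = -9/2
P[1,2,3] = (-5 - (-3)) / (3 - 1) = -1
P[0,1,2,3] = (-1 - (-9/2)) / (3 - 0) = 7/6
P(-1) = -1 + 6·(-1) + (-9/2)·(-1)·(-2) + (7/6)·(-1)·(-2)·(-3) = -23

-23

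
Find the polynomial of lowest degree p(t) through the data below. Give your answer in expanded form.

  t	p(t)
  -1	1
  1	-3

Build the Lagrange basis polynomials:
L_0(t) = (t - 1) / [-2] = -(1/2)t + 1/2
L_1(t) = (t + 1) / [2] = (1/2)t + 1/2
p(t) = 1·L_0 + (-3)·L_1
  1·L_0(t) = -(1/2)t + 1/2
  (-3)·L_1(t) = -(3/2)t - 3/2
Adding term by term: -2t - 1

p(t) = -2t - 1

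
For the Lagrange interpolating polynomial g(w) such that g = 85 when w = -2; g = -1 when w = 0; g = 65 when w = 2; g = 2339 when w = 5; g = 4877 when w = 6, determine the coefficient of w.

3

Build the Lagrange basis polynomials:
L_0(w) = w(w - 2)(w - 5)(w - 6) / [448] = (1/448)w^4 - (13/448)w^3 + (13/112)w^2 - (15/112)w
L_1(w) = (w + 2)(w - 2)(w - 5)(w - 6) / [-120] = -(1/120)w^4 + (11/120)w^3 - (13/60)w^2 - (11/30)w + 1
L_2(w) = (w + 2)w(w - 5)(w - 6) / [96] = (1/96)w^4 - (3/32)w^3 + (1/12)w^2 + (5/8)w
L_3(w) = (w + 2)w(w - 2)(w - 6) / [-105] = -(1/105)w^4 + (2/35)w^3 + (4/105)w^2 - (8/35)w
L_4(w) = (w + 2)w(w - 2)(w - 5) / [192] = (1/192)w^4 - (5/192)w^3 - (1/48)w^2 + (5/48)w
g(w) = 85·L_0 + (-1)·L_1 + 65·L_2 + 2339·L_3 + 4877·L_4
Only the coefficient of w is needed; take it from each L_i and combine:
85·(-15/112) + (-1)·(-11/30) + 65·(5/8) + 2339·(-8/35) + 4877·(5/48) = 3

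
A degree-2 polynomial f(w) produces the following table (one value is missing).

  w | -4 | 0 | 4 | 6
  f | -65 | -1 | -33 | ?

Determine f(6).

The 3 known values determine f uniquely (degree ≤ 2).
L_0(6) = (6)·(2)/[(-4)·(-8)] = 3/8
L_1(6) = (10)·(2)/[(4)·(-4)] = -5/4
L_2(6) = (10)·(6)/[(8)·(4)] = 15/8
Sum: (-65)·(3/8) + (-1)·(-5/4) + (-33)·(15/8) = -85

-85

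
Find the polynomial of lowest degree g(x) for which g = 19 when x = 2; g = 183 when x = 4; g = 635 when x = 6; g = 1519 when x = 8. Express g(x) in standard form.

g(x) = 3x^3 - 2x - 1

Build the Lagrange basis polynomials:
L_0(x) = (x - 4)(x - 6)(x - 8) / [-48] = -(1/48)x^3 + (3/8)x^2 - (13/6)x + 4
L_1(x) = (x - 2)(x - 6)(x - 8) / [16] = (1/16)x^3 - x^2 + (19/4)x - 6
L_2(x) = (x - 2)(x - 4)(x - 8) / [-16] = -(1/16)x^3 + (7/8)x^2 - (7/2)x + 4
L_3(x) = (x - 2)(x - 4)(x - 6) / [48] = (1/48)x^3 - (1/4)x^2 + (11/12)x - 1
g(x) = 19·L_0 + 183·L_1 + 635·L_2 + 1519·L_3
  19·L_0(x) = -(19/48)x^3 + (57/8)x^2 - (247/6)x + 76
  183·L_1(x) = (183/16)x^3 - 183x^2 + (3477/4)x - 1098
  635·L_2(x) = -(635/16)x^3 + (4445/8)x^2 - (4445/2)x + 2540
  1519·L_3(x) = (1519/48)x^3 - (1519/4)x^2 + (16709/12)x - 1519
Adding term by term: 3x^3 - 2x - 1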